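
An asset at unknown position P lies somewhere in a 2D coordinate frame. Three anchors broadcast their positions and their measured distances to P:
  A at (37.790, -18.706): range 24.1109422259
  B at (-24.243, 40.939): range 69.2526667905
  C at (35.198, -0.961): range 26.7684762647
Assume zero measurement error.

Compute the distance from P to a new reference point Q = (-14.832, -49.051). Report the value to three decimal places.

42.963

eq1: (x − 37.790)² + (y + 18.706)² = 24.1109422259²
eq2: (x + 24.243)² + (y − 40.939)² = 69.2526667905²
eq3: (x − 35.198)² + (y + 0.961)² = 26.7684762647²
eq3−eq2, eq3−eq1 (x²,y² cancel):
  -118.882·x + 83.800·y = -3055.478491
  5.184·x − 35.490·y = 673.389598
det = -118.882·-35.490 − 83.800·5.184 = 3784.702980
x = (-3055.478491·-35.490 − 83.800·673.389598) / 3784.702980 = 13.741867
y = (-118.882·673.389598 − -3055.478491·5.184) / 3784.702980 = -16.966801
|P − Q| = √((13.741867 − -14.832)² + (-16.966801 − -49.051)²) = 42.963493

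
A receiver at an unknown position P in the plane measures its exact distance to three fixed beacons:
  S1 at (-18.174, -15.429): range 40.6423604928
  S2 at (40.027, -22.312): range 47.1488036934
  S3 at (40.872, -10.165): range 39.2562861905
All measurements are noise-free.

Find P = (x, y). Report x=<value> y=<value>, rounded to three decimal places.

eq1: (x + 18.174)² + (y + 15.429)² = 40.6423604928²
eq2: (x − 40.027)² + (y + 22.312)² = 47.1488036934²
eq3: (x − 40.872)² + (y + 10.165)² = 39.2562861905²
eq2−eq1, eq2−eq3 (x²,y² cancel):
  -116.402·x + 13.766·y = -960.429533
  1.690·x + 24.294·y = 355.815220
det = -116.402·24.294 − 13.766·1.690 = -2851.134728
x = (-960.429533·24.294 − 13.766·355.815220) / -2851.134728 = 9.901611
y = (-116.402·355.815220 − -960.429533·1.690) / -2851.134728 = 13.957417

x=9.902 y=13.957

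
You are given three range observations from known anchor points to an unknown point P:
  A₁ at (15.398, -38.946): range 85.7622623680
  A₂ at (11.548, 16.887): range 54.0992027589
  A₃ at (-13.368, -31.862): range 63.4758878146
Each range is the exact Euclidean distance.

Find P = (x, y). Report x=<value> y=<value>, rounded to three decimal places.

x=-41.969 y=24.805

eq1: (x − 15.398)² + (y + 38.946)² = 85.7622623680²
eq2: (x − 11.548)² + (y − 16.887)² = 54.0992027589²
eq3: (x + 13.368)² + (y + 31.862)² = 63.4758878146²
eq1−eq3, eq1−eq2 (x²,y² cancel):
  -57.532·x + 14.168·y = 2765.978461
  -7.700·x + 111.666·y = 3093.079660
det = -57.532·111.666 − 14.168·-7.700 = -6315.274712
x = (2765.978461·111.666 − 14.168·3093.079660) / -6315.274712 = -41.968562
y = (-57.532·3093.079660 − 2765.978461·-7.700) / -6315.274712 = 24.805417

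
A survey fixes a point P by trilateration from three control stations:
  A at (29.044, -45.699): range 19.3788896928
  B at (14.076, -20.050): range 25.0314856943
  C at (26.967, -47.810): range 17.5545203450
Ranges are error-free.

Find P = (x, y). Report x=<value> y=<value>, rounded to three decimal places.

eq1: (x − 29.044)² + (y + 45.699)² = 19.3788896928²
eq2: (x − 14.076)² + (y + 20.050)² = 25.0314856943²
eq3: (x − 26.967)² + (y + 47.810)² = 17.5545203450²
eq1−eq3, eq1−eq2 (x²,y² cancel):
  -4.154·x − 4.222·y = 148.442833
  -29.936·x + 51.298·y = -2582.850171
det = -4.154·51.298 − -4.222·-29.936 = -339.481684
x = (148.442833·51.298 − -4.222·-2582.850171) / -339.481684 = 9.691165
y = (-4.154·-2582.850171 − 148.442833·-29.936) / -339.481684 = -44.694442

x=9.691 y=-44.694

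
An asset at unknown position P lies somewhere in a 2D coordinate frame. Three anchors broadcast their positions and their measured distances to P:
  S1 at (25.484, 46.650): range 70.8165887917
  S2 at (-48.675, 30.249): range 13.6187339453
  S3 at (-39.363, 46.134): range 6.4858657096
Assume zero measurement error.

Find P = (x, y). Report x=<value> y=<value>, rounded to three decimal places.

eq1: (x − 25.484)² + (y − 46.650)² = 70.8165887917²
eq2: (x + 48.675)² + (y − 30.249)² = 13.6187339453²
eq3: (x + 39.363)² + (y − 46.134)² = 6.4858657096²
eq3−eq2, eq3−eq1 (x²,y² cancel):
  -18.624·x − 31.770·y = -536.937559
  129.694·x + 1.032·y = -5825.057763
det = -18.624·1.032 − -31.770·129.694 = 4101.158412
x = (-536.937559·1.032 − -31.770·-5825.057763) / 4101.158412 = -45.259457
y = (-18.624·-5825.057763 − -536.937559·129.694) / 4101.158412 = 43.432474

x=-45.259 y=43.432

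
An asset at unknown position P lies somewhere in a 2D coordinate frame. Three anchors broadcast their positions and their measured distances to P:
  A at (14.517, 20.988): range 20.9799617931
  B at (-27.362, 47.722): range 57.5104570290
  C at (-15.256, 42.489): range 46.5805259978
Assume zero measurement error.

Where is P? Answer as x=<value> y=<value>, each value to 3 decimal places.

x=6.819 y=1.471

eq1: (x − 14.517)² + (y − 20.988)² = 20.9799617931²
eq2: (x + 27.362)² + (y − 47.722)² = 57.5104570290²
eq3: (x + 15.256)² + (y − 42.489)² = 46.5805259978²
eq3−eq1, eq3−eq2 (x²,y² cancel):
  59.546·x − 43.002·y = 342.765381
  -24.212·x + 10.466·y = -149.699594
det = 59.546·10.466 − -43.002·-24.212 = -417.955988
x = (342.765381·10.466 − -43.002·-149.699594) / -417.955988 = 6.818899
y = (59.546·-149.699594 − 342.765381·-24.212) / -417.955988 = 1.471391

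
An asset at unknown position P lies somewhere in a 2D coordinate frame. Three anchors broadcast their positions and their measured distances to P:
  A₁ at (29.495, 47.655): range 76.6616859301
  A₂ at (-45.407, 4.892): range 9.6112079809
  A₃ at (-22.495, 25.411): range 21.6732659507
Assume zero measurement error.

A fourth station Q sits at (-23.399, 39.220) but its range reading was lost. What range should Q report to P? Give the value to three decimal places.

eq1: (x − 29.495)² + (y − 47.655)² = 76.6616859301²
eq2: (x + 45.407)² + (y − 4.892)² = 9.6112079809²
eq3: (x + 22.495)² + (y − 25.411)² = 21.6732659507²
eq3−eq1, eq3−eq2 (x²,y² cancel):
  103.980·x + 44.488·y = -3418.073529
  -45.824·x − 41.038·y = 1311.338505
det = 103.980·-41.038 − 44.488·-45.824 = -2228.513128
x = (-3418.073529·-41.038 − 44.488·1311.338505) / -2228.513128 = -36.765354
y = (103.980·1311.338505 − -3418.073529·-45.824) / -2228.513128 = 9.098813
|P − Q| = √((-36.765354 − -23.399)² + (9.098813 − 39.220)²) = 32.953685

32.954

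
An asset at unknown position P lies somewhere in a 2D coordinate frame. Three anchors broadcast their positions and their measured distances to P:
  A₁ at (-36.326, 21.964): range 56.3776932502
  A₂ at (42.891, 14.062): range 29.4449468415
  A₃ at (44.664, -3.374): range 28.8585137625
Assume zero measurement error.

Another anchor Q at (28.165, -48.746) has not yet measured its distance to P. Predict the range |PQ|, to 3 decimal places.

51.705

eq1: (x + 36.326)² + (y − 21.964)² = 56.3776932502²
eq2: (x − 42.891)² + (y − 14.062)² = 29.4449468415²
eq3: (x − 44.664)² + (y + 3.374)² = 28.8585137625²
eq1−eq3, eq1−eq2 (x²,y² cancel):
  161.980·x − 50.676·y = 2549.891680
  158.434·x − 15.804·y = 2546.821555
det = 161.980·-15.804 − -50.676·158.434 = 5468.869464
x = (2549.891680·-15.804 − -50.676·2546.821555) / 5468.869464 = 16.230821
y = (161.980·2546.821555 − 2549.891680·158.434) / 5468.869464 = 1.562410
|P − Q| = √((16.230821 − 28.165)² + (1.562410 − -48.746)²) = 51.704553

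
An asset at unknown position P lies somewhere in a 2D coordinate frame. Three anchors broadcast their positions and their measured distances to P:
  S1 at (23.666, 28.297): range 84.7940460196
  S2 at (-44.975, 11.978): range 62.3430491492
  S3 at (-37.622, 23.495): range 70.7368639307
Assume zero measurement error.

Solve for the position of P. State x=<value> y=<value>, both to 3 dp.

x=-19.274 y=-44.821

eq1: (x − 23.666)² + (y − 28.297)² = 84.7940460196²
eq2: (x + 44.975)² + (y − 11.978)² = 62.3430491492²
eq3: (x + 37.622)² + (y − 23.495)² = 70.7368639307²
eq1−eq2, eq1−eq3 (x²,y² cancel):
  -137.282·x − 32.638·y = 4108.797807
  -122.576·x − 9.604·y = 2792.956466
det = -137.282·-9.604 − -32.638·-122.576 = -2682.179160
x = (4108.797807·-9.604 − -32.638·2792.956466) / -2682.179160 = -19.273738
y = (-137.282·2792.956466 − 4108.797807·-122.576) / -2682.179160 = -44.820776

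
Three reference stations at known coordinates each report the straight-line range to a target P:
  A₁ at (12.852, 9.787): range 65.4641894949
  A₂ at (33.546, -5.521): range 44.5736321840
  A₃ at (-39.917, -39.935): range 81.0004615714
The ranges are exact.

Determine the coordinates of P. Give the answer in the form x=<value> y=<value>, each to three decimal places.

eq1: (x − 12.852)² + (y − 9.787)² = 65.4641894949²
eq2: (x − 33.546)² + (y + 5.521)² = 44.5736321840²
eq3: (x + 39.917)² + (y + 39.935)² = 81.0004615714²
eq3−eq2, eq3−eq1 (x²,y² cancel):
  146.926·x + 68.828·y = 2541.910532
  105.538·x + 99.444·y = -651.697172
det = 146.926·99.444 − 68.828·105.538 = 7346.939680
x = (2541.910532·99.444 − 68.828·-651.697172) / 7346.939680 = 40.511121
y = (146.926·-651.697172 − 2541.910532·105.538) / 7346.939680 = -49.547081

x=40.511 y=-49.547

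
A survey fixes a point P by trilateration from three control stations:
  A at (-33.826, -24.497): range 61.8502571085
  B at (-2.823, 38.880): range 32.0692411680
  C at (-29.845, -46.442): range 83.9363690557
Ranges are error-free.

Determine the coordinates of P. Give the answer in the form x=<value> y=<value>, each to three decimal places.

eq1: (x + 33.826)² + (y + 24.497)² = 61.8502571085²
eq2: (x + 2.823)² + (y − 38.880)² = 32.0692411680²
eq3: (x + 29.845)² + (y + 46.442)² = 83.9363690557²
eq2−eq1, eq2−eq3 (x²,y² cancel):
  -62.006·x − 126.754·y = -2572.340519
  -54.044·x − 170.644·y = -4488.918161
det = -62.006·-170.644 − -126.754·-54.044 = 3730.658688
x = (-2572.340519·-170.644 − -126.754·-4488.918161) / 3730.658688 = -34.855469
y = (-62.006·-4488.918161 − -2572.340519·-54.044) / 3730.658688 = 37.344689

x=-34.855 y=37.345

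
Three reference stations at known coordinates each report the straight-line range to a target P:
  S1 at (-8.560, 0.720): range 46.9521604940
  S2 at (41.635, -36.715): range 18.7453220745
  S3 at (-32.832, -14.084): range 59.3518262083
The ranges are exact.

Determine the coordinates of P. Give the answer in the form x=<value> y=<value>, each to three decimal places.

eq1: (x + 8.560)² + (y − 0.720)² = 46.9521604940²
eq2: (x − 41.635)² + (y + 36.715)² = 18.7453220745²
eq3: (x + 32.832)² + (y + 14.084)² = 59.3518262083²
eq2−eq3, eq2−eq1 (x²,y² cancel):
  -148.934·x + 45.262·y = -4976.417345
  -100.390·x + 74.870·y = -4860.790725
det = -148.934·74.870 − 45.262·-100.390 = -6606.836400
x = (-4976.417345·74.870 − 45.262·-4860.790725) / -6606.836400 = 23.093542
y = (-148.934·-4860.790725 − -4976.417345·-100.390) / -6606.836400 = -33.957927

x=23.094 y=-33.958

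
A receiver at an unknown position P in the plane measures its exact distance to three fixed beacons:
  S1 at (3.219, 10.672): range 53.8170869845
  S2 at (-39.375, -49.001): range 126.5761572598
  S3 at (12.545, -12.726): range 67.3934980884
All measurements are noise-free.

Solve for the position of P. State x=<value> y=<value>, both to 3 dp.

x=42.172 y=47.806

eq1: (x − 3.219)² + (y − 10.672)² = 53.8170869845²
eq2: (x + 39.375)² + (y + 49.001)² = 126.5761572598²
eq3: (x − 12.545)² + (y + 12.726)² = 67.3934980884²
eq3−eq2, eq3−eq1 (x²,y² cancel):
  -103.840·x − 72.550·y = -7847.479477
  -18.652·x + 46.796·y = 1450.530177
det = -103.840·46.796 − -72.550·-18.652 = -6212.499240
x = (-7847.479477·46.796 − -72.550·1450.530177) / -6212.499240 = 42.172188
y = (-103.840·1450.530177 − -7847.479477·-18.652) / -6212.499240 = 47.805920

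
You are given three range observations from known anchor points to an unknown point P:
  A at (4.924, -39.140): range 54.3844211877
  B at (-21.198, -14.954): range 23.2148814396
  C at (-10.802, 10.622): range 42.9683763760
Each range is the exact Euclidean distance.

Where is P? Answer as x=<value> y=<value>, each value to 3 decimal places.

eq1: (x − 4.924)² + (y + 39.140)² = 54.3844211877²
eq2: (x + 21.198)² + (y + 14.954)² = 23.2148814396²
eq3: (x + 10.802)² + (y − 10.622)² = 42.9683763760²
eq2−eq3, eq2−eq1 (x²,y² cancel):
  20.792·x + 51.152·y = -1750.817880
  52.244·x − 48.372·y = -1535.526492
det = 20.792·-48.372 − 51.152·52.244 = -3678.135712
x = (-1750.817880·-48.372 − 51.152·-1535.526492) / -3678.135712 = -44.380041
y = (20.792·-1535.526492 − -1750.817880·52.244) / -3678.135712 = -16.188381

x=-44.380 y=-16.188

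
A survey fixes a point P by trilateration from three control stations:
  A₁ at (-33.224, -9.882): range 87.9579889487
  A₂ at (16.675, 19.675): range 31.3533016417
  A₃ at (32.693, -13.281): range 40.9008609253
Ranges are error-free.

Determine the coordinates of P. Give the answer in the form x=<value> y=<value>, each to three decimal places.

eq1: (x + 33.224)² + (y + 9.882)² = 87.9579889487²
eq2: (x − 16.675)² + (y − 19.675)² = 31.3533016417²
eq3: (x − 32.693)² + (y + 13.281)² = 40.9008609253²
eq3−eq1, eq3−eq2 (x²,y² cancel):
  -131.834·x + 6.798·y = -6107.456505
  -32.036·x + 65.912·y = 109.794941
det = -131.834·65.912 − 6.798·-32.036 = -8471.661880
x = (-6107.456505·65.912 − 6.798·109.794941) / -8471.661880 = 47.605897
y = (-131.834·109.794941 − -6107.456505·-32.036) / -8471.661880 = 24.804246

x=47.606 y=24.804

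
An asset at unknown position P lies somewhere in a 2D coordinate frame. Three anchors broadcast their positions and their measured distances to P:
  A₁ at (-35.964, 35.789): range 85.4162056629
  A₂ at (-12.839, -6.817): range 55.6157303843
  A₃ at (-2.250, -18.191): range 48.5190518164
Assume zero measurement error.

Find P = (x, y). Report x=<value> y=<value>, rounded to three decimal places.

eq1: (x + 35.964)² + (y − 35.789)² = 85.4162056629²
eq2: (x + 12.839)² + (y + 6.817)² = 55.6157303843²
eq3: (x + 2.250)² + (y + 18.191)² = 48.5190518164²
eq2−eq1, eq2−eq3 (x²,y² cancel):
  -46.250·x + 85.212·y = -1839.868317
  21.178·x − 22.748·y = 863.674648
det = -46.250·-22.748 − 85.212·21.178 = -752.524736
x = (-1839.868317·-22.748 − 85.212·863.674648) / -752.524736 = 42.180832
y = (-46.250·863.674648 − -1839.868317·21.178) / -752.524736 = 1.302577

x=42.181 y=1.303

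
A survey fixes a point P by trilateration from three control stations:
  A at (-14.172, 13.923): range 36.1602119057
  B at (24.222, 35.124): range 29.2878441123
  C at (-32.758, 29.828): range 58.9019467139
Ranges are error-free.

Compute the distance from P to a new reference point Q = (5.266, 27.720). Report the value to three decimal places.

26.883

eq1: (x + 14.172)² + (y − 13.923)² = 36.1602119057²
eq2: (x − 24.222)² + (y − 35.124)² = 29.2878441123²
eq3: (x + 32.758)² + (y − 29.828)² = 58.9019467139²
eq2−eq1, eq2−eq3 (x²,y² cancel):
  -76.788·x − 42.402·y = -1875.488259
  -113.960·x − 10.592·y = -2469.266026
det = -76.788·-10.592 − -42.402·-113.960 = -4018.793424
x = (-1875.488259·-10.592 − -42.402·-2469.266026) / -4018.793424 = 21.109979
y = (-76.788·-2469.266026 − -1875.488259·-113.960) / -4018.793424 = 6.001961
|P − Q| = √((21.109979 − 5.266)² + (6.001961 − 27.720)²) = 26.883171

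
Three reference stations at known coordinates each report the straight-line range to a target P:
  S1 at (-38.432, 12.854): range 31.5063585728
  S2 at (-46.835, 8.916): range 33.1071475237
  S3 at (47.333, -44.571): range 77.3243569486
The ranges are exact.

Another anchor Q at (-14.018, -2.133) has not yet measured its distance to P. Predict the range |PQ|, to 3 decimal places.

16.632

eq1: (x + 38.432)² + (y − 12.854)² = 31.5063585728²
eq2: (x + 46.835)² + (y − 8.916)² = 33.1071475237²
eq3: (x − 47.333)² + (y + 44.571)² = 77.3243569486²
eq3−eq2, eq3−eq1 (x²,y² cancel):
  -188.336·x + 106.974·y = 2928.998311
  -171.530·x + 114.850·y = 2401.662557
det = -188.336·114.850 − 106.974·-171.530 = -3281.139380
x = (2928.998311·114.850 − 106.974·2401.662557) / -3281.139380 = -24.223295
y = (-188.336·2401.662557 − 2928.998311·-171.530) / -3281.139380 = -15.266514
|P − Q| = √((-24.223295 − -14.018)² + (-15.266514 − -2.133)²) = 16.632415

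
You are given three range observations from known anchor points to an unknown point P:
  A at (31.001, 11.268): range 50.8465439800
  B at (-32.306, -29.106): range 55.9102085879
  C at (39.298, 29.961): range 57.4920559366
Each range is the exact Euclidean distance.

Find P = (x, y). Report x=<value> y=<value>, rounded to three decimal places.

eq1: (x − 31.001)² + (y − 11.268)² = 50.8465439800²
eq2: (x + 32.306)² + (y + 29.106)² = 55.9102085879²
eq3: (x − 39.298)² + (y − 29.961)² = 57.4920559366²
eq2−eq3, eq2−eq1 (x²,y² cancel):
  143.208·x + 118.134·y = 371.772382
  126.614·x + 80.748·y = -262.226657
det = 143.208·80.748 − 118.134·126.614 = -3393.658692
x = (371.772382·80.748 − 118.134·-262.226657) / -3393.658692 = -17.974041
y = (143.208·-262.226657 − 371.772382·126.614) / -3393.658692 = 24.936080

x=-17.974 y=24.936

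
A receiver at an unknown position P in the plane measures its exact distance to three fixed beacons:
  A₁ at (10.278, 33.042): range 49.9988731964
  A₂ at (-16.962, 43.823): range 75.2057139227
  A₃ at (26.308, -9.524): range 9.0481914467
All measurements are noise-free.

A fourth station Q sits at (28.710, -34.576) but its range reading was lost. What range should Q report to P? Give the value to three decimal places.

25.231

eq1: (x − 10.278)² + (y − 33.042)² = 49.9988731964²
eq2: (x + 16.962)² + (y − 43.823)² = 75.2057139227²
eq3: (x − 26.308)² + (y + 9.524)² = 9.0481914467²
eq1−eq3, eq1−eq2 (x²,y² cancel):
  32.060·x − 85.132·y = 2003.423944
  -54.480·x + 21.562·y = -2145.258361
det = 32.060·21.562 − -85.132·-54.480 = -3946.713640
x = (2003.423944·21.562 − -85.132·-2145.258361) / -3946.713640 = 35.328712
y = (32.060·-2145.258361 − 2003.423944·-54.480) / -3946.713640 = -10.228650
|P − Q| = √((35.328712 − 28.710)² + (-10.228650 − -34.576)²) = 25.230949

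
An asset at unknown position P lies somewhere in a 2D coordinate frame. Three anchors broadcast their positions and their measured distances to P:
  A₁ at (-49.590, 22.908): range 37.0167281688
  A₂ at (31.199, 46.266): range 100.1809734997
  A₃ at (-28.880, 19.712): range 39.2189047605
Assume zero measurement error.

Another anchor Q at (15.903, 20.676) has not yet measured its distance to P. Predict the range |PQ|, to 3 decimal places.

eq1: (x + 49.590)² + (y − 22.908)² = 37.0167281688²
eq2: (x − 31.199)² + (y − 46.266)² = 100.1809734997²
eq3: (x + 28.880)² + (y − 19.712)² = 39.2189047605²
eq3−eq2, eq3−eq1 (x²,y² cancel):
  120.158·x + 53.108·y = -6606.801948
  -41.420·x + 6.392·y = 1929.211546
det = 120.158·6.392 − 53.108·-41.420 = 2967.783296
x = (-6606.801948·6.392 − 53.108·1929.211546) / 2967.783296 = -48.752631
y = (120.158·1929.211546 − -6606.801948·-41.420) / 2967.783296 = -14.099256
|P − Q| = √((-48.752631 − 15.903)² + (-14.099256 − 20.676)²) = 73.414366

73.414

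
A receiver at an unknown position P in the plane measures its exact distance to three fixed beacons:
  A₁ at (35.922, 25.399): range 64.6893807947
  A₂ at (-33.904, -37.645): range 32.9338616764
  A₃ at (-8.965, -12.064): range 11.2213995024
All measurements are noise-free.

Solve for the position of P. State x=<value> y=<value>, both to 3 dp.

x=-19.446 y=-8.055

eq1: (x − 35.922)² + (y − 25.399)² = 64.6893807947²
eq2: (x + 33.904)² + (y + 37.645)² = 32.9338616764²
eq3: (x + 8.965)² + (y + 12.064)² = 11.2213995024²
eq1−eq2, eq1−eq3 (x²,y² cancel):
  -139.652·x − 126.088·y = 3731.204699
  -89.774·x − 74.926·y = 2349.208217
det = -139.652·-74.926 − -126.088·-89.774 = -855.858360
x = (3731.204699·-74.926 − -126.088·2349.208217) / -855.858360 = -19.445650
y = (-139.652·2349.208217 − 3731.204699·-89.774) / -855.858360 = -8.054539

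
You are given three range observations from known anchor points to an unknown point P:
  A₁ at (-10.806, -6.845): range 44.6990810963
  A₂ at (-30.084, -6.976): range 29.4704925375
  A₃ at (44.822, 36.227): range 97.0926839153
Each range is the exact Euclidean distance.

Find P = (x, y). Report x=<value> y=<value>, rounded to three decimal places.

x=-49.888 y=14.849

eq1: (x + 10.806)² + (y + 6.845)² = 44.6990810963²
eq2: (x + 30.084)² + (y + 6.976)² = 29.4704925375²
eq3: (x − 44.822)² + (y − 36.227)² = 97.0926839153²
eq2−eq3, eq2−eq1 (x²,y² cancel):
  149.812·x + 86.406·y = -6190.783758
  38.556·x + 0.262·y = -1919.585891
det = 149.812·0.262 − 86.406·38.556 = -3292.218992
x = (-6190.783758·0.262 − 86.406·-1919.585891) / -3292.218992 = -49.887858
y = (149.812·-1919.585891 − -6190.783758·38.556) / -3292.218992 = 14.848691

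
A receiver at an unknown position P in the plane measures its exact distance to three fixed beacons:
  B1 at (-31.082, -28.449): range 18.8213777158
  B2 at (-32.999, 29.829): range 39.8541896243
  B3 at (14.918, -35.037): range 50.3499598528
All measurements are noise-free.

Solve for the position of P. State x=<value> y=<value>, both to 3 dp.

eq1: (x + 31.082)² + (y + 28.449)² = 18.8213777158²
eq2: (x + 32.999)² + (y − 29.829)² = 39.8541896243²
eq3: (x − 14.918)² + (y + 35.037)² = 50.3499598528²
eq2−eq1, eq2−eq3 (x²,y² cancel):
  3.834·x − 116.556·y = 1030.845254
  95.834·x − 129.732·y = -1475.327176
det = 3.834·-129.732 − -116.556·95.834 = 10672.635216
x = (1030.845254·-129.732 − -116.556·-1475.327176) / 10672.635216 = -28.642584
y = (3.834·-1475.327176 − 1030.845254·95.834) / 10672.635216 = -9.786377

x=-28.643 y=-9.786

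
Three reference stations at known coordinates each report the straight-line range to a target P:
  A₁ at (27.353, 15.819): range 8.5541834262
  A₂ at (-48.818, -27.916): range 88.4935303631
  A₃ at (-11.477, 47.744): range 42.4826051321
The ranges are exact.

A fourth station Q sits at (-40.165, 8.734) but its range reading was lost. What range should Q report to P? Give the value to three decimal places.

eq1: (x − 27.353)² + (y − 15.819)² = 8.5541834262²
eq2: (x + 48.818)² + (y + 27.916)² = 88.4935303631²
eq3: (x + 11.477)² + (y − 47.744)² = 42.4826051321²
eq3−eq2, eq3−eq1 (x²,y² cancel):
  -74.682·x − 151.320·y = -5275.044062
  77.660·x − 63.850·y = 318.813990
det = -74.682·-63.850 − -151.320·77.660 = 16519.956900
x = (-5275.044062·-63.850 − -151.320·318.813990) / 16519.956900 = 23.308444
y = (-74.682·318.813990 − -5275.044062·77.660) / 16519.956900 = 23.356614
|P − Q| = √((23.308444 − -40.165)² + (23.356614 − 8.734)²) = 65.136004

65.136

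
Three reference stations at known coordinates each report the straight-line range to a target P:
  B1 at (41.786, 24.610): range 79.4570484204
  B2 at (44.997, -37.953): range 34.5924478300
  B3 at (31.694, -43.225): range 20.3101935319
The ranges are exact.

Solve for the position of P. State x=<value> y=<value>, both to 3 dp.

eq1: (x − 41.786)² + (y − 24.610)² = 79.4570484204²
eq2: (x − 44.997)² + (y + 37.953)² = 34.5924478300²
eq3: (x − 31.694)² + (y + 43.225)² = 20.3101935319²
eq2−eq3, eq2−eq1 (x²,y² cancel):
  -26.606·x − 10.544·y = 191.883529
  -6.422·x + 125.126·y = -6230.223419
det = -26.606·125.126 − -10.544·-6.422 = -3396.815924
x = (191.883529·125.126 − -10.544·-6230.223419) / -3396.815924 = 12.270861
y = (-26.606·-6230.223419 − 191.883529·-6.422) / -3396.815924 = -49.161804

x=12.271 y=-49.162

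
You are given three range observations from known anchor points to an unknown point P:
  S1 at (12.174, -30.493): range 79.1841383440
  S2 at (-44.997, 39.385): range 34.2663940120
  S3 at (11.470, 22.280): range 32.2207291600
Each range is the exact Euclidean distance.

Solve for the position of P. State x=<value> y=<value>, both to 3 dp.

x=-11.220 y=45.156

eq1: (x − 12.174)² + (y + 30.493)² = 79.1841383440²
eq2: (x + 44.997)² + (y − 39.385)² = 34.2663940120²
eq3: (x − 11.470)² + (y − 22.280)² = 32.2207291600²
eq1−eq3, eq1−eq2 (x²,y² cancel):
  -1.408·x + 105.546·y = 4781.882353
  -114.342·x + 139.756·y = 7593.820916
det = -1.408·139.756 − 105.546·-114.342 = 11871.564284
x = (4781.882353·139.756 − 105.546·7593.820916) / 11871.564284 = -11.220145
y = (-1.408·7593.820916 − 4781.882353·-114.342) / 11871.564284 = 45.156466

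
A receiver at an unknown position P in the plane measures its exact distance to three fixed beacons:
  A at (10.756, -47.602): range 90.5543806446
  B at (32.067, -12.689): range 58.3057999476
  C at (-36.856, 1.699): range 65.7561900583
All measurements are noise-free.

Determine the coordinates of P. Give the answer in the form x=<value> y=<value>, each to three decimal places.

eq1: (x − 10.756)² + (y + 47.602)² = 90.5543806446²
eq2: (x − 32.067)² + (y + 12.689)² = 58.3057999476²
eq3: (x + 36.856)² + (y − 1.699)² = 65.7561900583²
eq3−eq1, eq3−eq2 (x²,y² cancel):
  95.224·x − 98.602·y = -2855.828720
  137.846·x − 28.776·y = 752.362096
det = 95.224·-28.776 − -98.602·137.846 = 10851.725468
x = (-2855.828720·-28.776 − -98.602·752.362096) / 10851.725468 = 14.409113
y = (95.224·752.362096 − -2855.828720·137.846) / 10851.725468 = 42.878664

x=14.409 y=42.879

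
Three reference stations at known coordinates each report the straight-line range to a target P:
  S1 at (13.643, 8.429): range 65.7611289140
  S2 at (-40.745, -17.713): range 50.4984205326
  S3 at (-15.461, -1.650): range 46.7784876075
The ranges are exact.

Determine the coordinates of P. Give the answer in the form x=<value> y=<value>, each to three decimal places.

eq1: (x − 13.643)² + (y − 8.429)² = 65.7611289140²
eq2: (x + 40.745)² + (y + 17.713)² = 50.4984205326²
eq3: (x + 15.461)² + (y + 1.650)² = 46.7784876075²
eq3−eq1, eq3−eq2 (x²,y² cancel):
  58.208·x + 20.158·y = -2120.884704
  -50.568·x − 32.126·y = 1370.276800
det = 58.208·-32.126 − 20.158·-50.568 = -850.640464
x = (-2120.884704·-32.126 − 20.158·1370.276800) / -850.640464 = -47.627057
y = (58.208·1370.276800 − -2120.884704·-50.568) / -850.640464 = 32.314270

x=-47.627 y=32.314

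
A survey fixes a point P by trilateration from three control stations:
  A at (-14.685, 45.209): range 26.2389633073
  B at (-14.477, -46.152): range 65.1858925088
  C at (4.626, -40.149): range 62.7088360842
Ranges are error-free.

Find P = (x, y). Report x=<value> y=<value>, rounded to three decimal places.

eq1: (x + 14.685)² + (y − 45.209)² = 26.2389633073²
eq2: (x + 14.477)² + (y + 46.152)² = 65.1858925088²
eq3: (x − 4.626)² + (y + 40.149)² = 62.7088360842²
eq1−eq2, eq1−eq3 (x²,y² cancel):
  0.416·x − 182.722·y = -3480.629660
  38.622·x − 170.716·y = -3870.075757
det = 0.416·-170.716 − -182.722·38.622 = 6986.071228
x = (-3480.629660·-170.716 − -182.722·-3870.075757) / 6986.071228 = -16.167715
y = (0.416·-3870.075757 − -3480.629660·38.622) / 6986.071228 = 19.011963

x=-16.168 y=19.012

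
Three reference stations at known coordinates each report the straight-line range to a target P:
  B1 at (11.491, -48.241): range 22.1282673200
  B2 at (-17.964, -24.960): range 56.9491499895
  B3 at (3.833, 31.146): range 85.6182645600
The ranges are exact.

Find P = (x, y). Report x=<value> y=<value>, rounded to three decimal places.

x=33.601 y=-49.131

eq1: (x − 11.491)² + (y + 48.241)² = 22.1282673200²
eq2: (x + 17.964)² + (y + 24.960)² = 56.9491499895²
eq3: (x − 3.833)² + (y − 31.146)² = 85.6182645600²
eq3−eq1, eq3−eq2 (x²,y² cancel):
  15.316·x − 158.774·y = 8315.298969
  -43.594·x − 112.212·y = 4048.223233
det = 15.316·-112.212 − -158.774·-43.594 = -8640.232748
x = (8315.298969·-112.212 − -158.774·4048.223233) / -8640.232748 = 33.601379
y = (15.316·4048.223233 − 8315.298969·-43.594) / -8640.232748 = -49.130590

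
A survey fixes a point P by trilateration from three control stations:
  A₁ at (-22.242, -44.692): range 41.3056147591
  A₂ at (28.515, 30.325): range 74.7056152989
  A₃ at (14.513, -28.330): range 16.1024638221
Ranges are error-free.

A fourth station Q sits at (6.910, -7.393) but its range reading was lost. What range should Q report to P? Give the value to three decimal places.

38.359

eq1: (x + 22.242)² + (y + 44.692)² = 41.3056147591²
eq2: (x − 28.515)² + (y − 30.325)² = 74.7056152989²
eq3: (x − 14.513)² + (y + 28.330)² = 16.1024638221²
eq3−eq1, eq3−eq2 (x²,y² cancel):
  -73.510·x − 32.724·y = 32.000890
  28.004·x + 117.310·y = -4602.144835
det = -73.510·117.310 − -32.724·28.004 = -7707.055204
x = (32.000890·117.310 − -32.724·-4602.144835) / -7707.055204 = 19.053524
y = (-73.510·-4602.144835 − 32.000890·28.004) / -7707.055204 = -43.779045
|P − Q| = √((19.053524 − 6.910)² + (-43.779045 − -7.393)²) = 38.358955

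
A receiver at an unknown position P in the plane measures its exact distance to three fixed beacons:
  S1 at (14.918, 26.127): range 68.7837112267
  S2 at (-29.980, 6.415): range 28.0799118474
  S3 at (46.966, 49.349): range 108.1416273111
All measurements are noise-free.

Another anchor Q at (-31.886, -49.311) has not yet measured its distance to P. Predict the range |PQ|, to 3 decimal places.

eq1: (x − 14.918)² + (y − 26.127)² = 68.7837112267²
eq2: (x + 29.980)² + (y − 6.415)² = 28.0799118474²
eq3: (x − 46.966)² + (y − 49.349)² = 108.1416273111²
eq2−eq1, eq2−eq3 (x²,y² cancel):
  89.796·x + 39.424·y = -3977.503253
  153.892·x + 85.868·y = -7204.953776
det = 89.796·85.868 − 39.424·153.892 = 1643.564720
x = (-3977.503253·85.868 − 39.424·-7204.953776) / 1643.564720 = -34.980157
y = (89.796·-7204.953776 − -3977.503253·153.892) / 1643.564720 = -21.216140
|P − Q| = √((-34.980157 − -31.886)² + (-21.216140 − -49.311)²) = 28.264730

28.265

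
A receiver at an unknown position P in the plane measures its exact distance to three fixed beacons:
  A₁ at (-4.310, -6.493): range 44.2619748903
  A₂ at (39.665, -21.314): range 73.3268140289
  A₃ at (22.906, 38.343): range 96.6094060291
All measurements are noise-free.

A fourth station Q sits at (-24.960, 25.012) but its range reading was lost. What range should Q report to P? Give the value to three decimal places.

eq1: (x + 4.310)² + (y + 6.493)² = 44.2619748903²
eq2: (x − 39.665)² + (y + 21.314)² = 73.3268140289²
eq3: (x − 22.906)² + (y − 38.343)² = 96.6094060291²
eq3−eq1, eq3−eq2 (x²,y² cancel):
  -54.432·x − 89.672·y = 5440.119576
  33.518·x − 119.314·y = 3989.284014
det = -54.432·-119.314 − -89.672·33.518 = 9500.125744
x = (5440.119576·-119.314 − -89.672·3989.284014) / 9500.125744 = -30.668578
y = (-54.432·3989.284014 − 5440.119576·33.518) / 9500.125744 = -42.050668
|P − Q| = √((-30.668578 − -24.960)² + (-42.050668 − 25.012)²) = 67.305195

67.305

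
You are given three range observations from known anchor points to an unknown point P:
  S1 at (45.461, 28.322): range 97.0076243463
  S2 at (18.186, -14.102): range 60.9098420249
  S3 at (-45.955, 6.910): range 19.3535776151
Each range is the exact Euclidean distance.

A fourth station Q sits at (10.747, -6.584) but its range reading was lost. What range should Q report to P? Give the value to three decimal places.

53.731

eq1: (x − 45.461)² + (y − 28.322)² = 97.0076243463²
eq2: (x − 18.186)² + (y + 14.102)² = 60.9098420249²
eq3: (x + 45.955)² + (y − 6.910)² = 19.3535776151²
eq3−eq2, eq3−eq1 (x²,y² cancel):
  128.282·x − 42.024·y = -4965.461014
  182.832·x + 42.824·y = -8326.690135
det = 128.282·42.824 − -42.024·182.832 = 13176.880336
x = (-4965.461014·42.824 − -42.024·-8326.690135) / 13176.880336 = -42.693089
y = (128.282·-8326.690135 − -4965.461014·182.832) / 13176.880336 = -12.166711
|P − Q| = √((-42.693089 − 10.747)² + (-12.166711 − -6.584)²) = 53.730902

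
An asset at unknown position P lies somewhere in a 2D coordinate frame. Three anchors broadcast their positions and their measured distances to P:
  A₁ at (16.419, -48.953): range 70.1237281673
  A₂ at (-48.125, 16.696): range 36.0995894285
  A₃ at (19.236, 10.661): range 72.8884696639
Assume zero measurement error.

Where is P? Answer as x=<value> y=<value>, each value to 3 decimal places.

x=-47.169 y=-19.391

eq1: (x − 16.419)² + (y + 48.953)² = 70.1237281673²
eq2: (x + 48.125)² + (y − 16.696)² = 36.0995894285²
eq3: (x − 19.236)² + (y − 10.661)² = 72.8884696639²
eq3−eq2, eq3−eq1 (x²,y² cancel):
  -134.722·x + 12.070·y = 6120.640077
  -5.634·x − 119.228·y = 2577.690911
det = -134.722·-119.228 − 12.070·-5.634 = 16130.636996
x = (6120.640077·-119.228 − 12.070·2577.690911) / 16130.636996 = -47.168900
y = (-134.722·2577.690911 − 6120.640077·-5.634) / 16130.636996 = -19.390926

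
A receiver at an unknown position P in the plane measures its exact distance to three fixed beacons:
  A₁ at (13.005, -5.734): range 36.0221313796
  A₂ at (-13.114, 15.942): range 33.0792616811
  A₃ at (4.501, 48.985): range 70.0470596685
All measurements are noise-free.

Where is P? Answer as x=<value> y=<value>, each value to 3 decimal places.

x=-21.507 y=-16.055

eq1: (x − 13.005)² + (y + 5.734)² = 36.0221313796²
eq2: (x + 13.114)² + (y − 15.942)² = 33.0792616811²
eq3: (x − 4.501)² + (y − 48.985)² = 70.0470596685²
eq2−eq3, eq2−eq1 (x²,y² cancel):
  35.230·x + 66.086·y = -1818.688149
  52.238·x − 43.352·y = -427.471975
det = 35.230·-43.352 − 66.086·52.238 = -4979.491428
x = (-1818.688149·-43.352 − 66.086·-427.471975) / -4979.491428 = -21.506952
y = (35.230·-427.471975 − -1818.688149·52.238) / -4979.491428 = -16.054811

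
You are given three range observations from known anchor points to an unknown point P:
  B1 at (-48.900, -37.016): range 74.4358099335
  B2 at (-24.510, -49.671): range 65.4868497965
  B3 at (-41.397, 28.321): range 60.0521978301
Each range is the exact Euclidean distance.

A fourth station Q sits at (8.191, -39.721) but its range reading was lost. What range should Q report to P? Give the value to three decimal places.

eq1: (x + 48.900)² + (y + 37.016)² = 74.4358099335²
eq2: (x + 24.510)² + (y + 49.671)² = 65.4868497965²
eq3: (x + 41.397)² + (y − 28.321)² = 60.0521978301²
eq2−eq3, eq2−eq1 (x²,y² cancel):
  -33.774·x + 155.984·y = 130.103341
  -48.780·x + 25.310·y = -558.716389
det = -33.774·25.310 − 155.984·-48.780 = 6754.079580
x = (130.103341·25.310 − 155.984·-558.716389) / 6754.079580 = 13.390978
y = (-33.774·-558.716389 − 130.103341·-48.780) / 6754.079580 = 3.733525
|P − Q| = √((13.390978 − 8.191)² + (3.733525 − -39.721)²) = 43.764547

43.765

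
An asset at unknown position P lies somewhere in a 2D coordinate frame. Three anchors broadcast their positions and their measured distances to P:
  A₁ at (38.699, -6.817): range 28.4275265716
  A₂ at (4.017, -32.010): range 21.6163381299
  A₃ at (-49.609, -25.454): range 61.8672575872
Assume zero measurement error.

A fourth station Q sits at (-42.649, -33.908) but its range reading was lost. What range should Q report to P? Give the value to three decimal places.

eq1: (x − 38.699)² + (y + 6.817)² = 28.4275265716²
eq2: (x − 4.017)² + (y + 32.010)² = 21.6163381299²
eq3: (x + 49.609)² + (y + 25.454)² = 61.8672575872²
eq2−eq1, eq2−eq3 (x²,y² cancel):
  69.364·x + 50.386·y = 162.449508
  -107.252·x + 13.112·y = -1292.108879
det = 69.364·13.112 − 50.386·-107.252 = 6313.500040
x = (162.449508·13.112 − 50.386·-1292.108879) / 6313.500040 = 10.649281
y = (69.364·-1292.108879 − 162.449508·-107.252) / 6313.500040 = -11.436256
|P − Q| = √((10.649281 − -42.649)² + (-11.436256 − -33.908)²) = 57.841905

57.842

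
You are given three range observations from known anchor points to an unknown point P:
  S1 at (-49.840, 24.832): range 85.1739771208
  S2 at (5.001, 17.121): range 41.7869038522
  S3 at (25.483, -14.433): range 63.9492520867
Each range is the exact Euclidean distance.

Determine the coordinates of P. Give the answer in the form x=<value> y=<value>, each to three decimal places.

eq1: (x + 49.840)² + (y − 24.832)² = 85.1739771208²
eq2: (x − 5.001)² + (y − 17.121)² = 41.7869038522²
eq3: (x − 25.483)² + (y + 14.433)² = 63.9492520867²
eq1−eq2, eq1−eq3 (x²,y² cancel):
  109.682·x − 15.422·y = 2725.945863
  150.646·x − 78.530·y = 922.140490
det = 109.682·-78.530 − -15.422·150.646 = -6290.064848
x = (2725.945863·-78.530 − -15.422·922.140490) / -6290.064848 = 31.771895
y = (109.682·922.140490 − 2725.945863·150.646) / -6290.064848 = 49.206270

x=31.772 y=49.206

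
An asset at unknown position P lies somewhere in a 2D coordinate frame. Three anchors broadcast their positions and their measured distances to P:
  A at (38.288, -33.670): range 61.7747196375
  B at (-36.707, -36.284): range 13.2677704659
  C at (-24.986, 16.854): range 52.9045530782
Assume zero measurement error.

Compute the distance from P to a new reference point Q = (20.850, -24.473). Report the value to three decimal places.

eq1: (x − 38.288)² + (y + 33.670)² = 61.7747196375²
eq2: (x + 36.707)² + (y + 36.284)² = 13.2677704659²
eq3: (x + 24.986)² + (y − 16.854)² = 52.9045530782²
eq1−eq3, eq1−eq2 (x²,y² cancel):
  -126.548·x + 101.048·y = -674.058082
  -149.990·x − 5.228·y = 3704.374914
det = -126.548·-5.228 − 101.048·-149.990 = 15817.782464
x = (-674.058082·-5.228 − 101.048·3704.374914) / 15817.782464 = -23.441699
y = (-126.548·3704.374914 − -674.058082·-149.990) / 15817.782464 = -36.028009
|P − Q| = √((-23.441699 − 20.850)² + (-36.028009 − -24.473)²) = 45.774151

45.774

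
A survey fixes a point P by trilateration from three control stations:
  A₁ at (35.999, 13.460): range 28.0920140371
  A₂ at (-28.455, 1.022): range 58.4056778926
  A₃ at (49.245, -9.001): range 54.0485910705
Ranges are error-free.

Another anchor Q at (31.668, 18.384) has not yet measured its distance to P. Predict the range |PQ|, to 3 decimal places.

21.548

eq1: (x − 35.999)² + (y − 13.460)² = 28.0920140371²
eq2: (x + 28.455)² + (y − 1.022)² = 58.4056778926²
eq3: (x − 49.245)² + (y + 9.001)² = 54.0485910705²
eq1−eq3, eq1−eq2 (x²,y² cancel):
  26.492·x − 44.922·y = -1103.100519
  -128.908·x − 24.876·y = -3288.430049
det = 26.492·-24.876 − -44.922·-128.908 = -6449.820168
x = (-1103.100519·-24.876 − -44.922·-3288.430049) / -6449.820168 = 18.648912
y = (26.492·-3288.430049 − -1103.100519·-128.908) / -6449.820168 = 35.553793
|P − Q| = √((18.648912 − 31.668)² + (35.553793 − 18.384)²) = 21.547586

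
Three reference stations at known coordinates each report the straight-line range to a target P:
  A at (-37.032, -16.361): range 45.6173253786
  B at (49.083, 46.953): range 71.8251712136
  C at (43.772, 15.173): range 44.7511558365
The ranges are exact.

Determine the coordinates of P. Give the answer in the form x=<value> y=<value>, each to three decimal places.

eq1: (x + 37.032)² + (y + 16.361)² = 45.6173253786²
eq2: (x − 49.083)² + (y − 46.953)² = 71.8251712136²
eq3: (x − 43.772)² + (y − 15.173)² = 44.7511558365²
eq3−eq1, eq3−eq2 (x²,y² cancel):
  -161.608·x − 63.068·y = -585.430994
  10.622·x + 63.560·y = -688.672086
det = -161.608·63.560 − -63.068·10.622 = -9601.896184
x = (-585.430994·63.560 − -63.068·-688.672086) / -9601.896184 = 8.398671
y = (-161.608·-688.672086 − -585.430994·10.622) / -9601.896184 = -12.238558

x=8.399 y=-12.239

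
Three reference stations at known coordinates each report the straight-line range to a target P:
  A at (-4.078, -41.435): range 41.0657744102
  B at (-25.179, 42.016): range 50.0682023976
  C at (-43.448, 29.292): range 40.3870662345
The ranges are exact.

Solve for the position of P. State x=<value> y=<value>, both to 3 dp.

x=-27.891 y=-7.979

eq1: (x + 4.078)² + (y + 41.435)² = 41.0657744102²
eq2: (x + 25.179)² + (y − 42.016)² = 50.0682023976²
eq3: (x + 43.448)² + (y − 29.292)² = 40.3870662345²
eq3−eq1, eq3−eq2 (x²,y² cancel):
  78.740·x − 141.454·y = -1067.543368
  36.538·x + 25.448·y = -1222.133443
det = 78.740·25.448 − -141.454·36.538 = 7172.221772
x = (-1067.543368·25.448 − -141.454·-1222.133443) / 7172.221772 = -27.891289
y = (78.740·-1222.133443 − -1067.543368·36.538) / 7172.221772 = -7.978684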